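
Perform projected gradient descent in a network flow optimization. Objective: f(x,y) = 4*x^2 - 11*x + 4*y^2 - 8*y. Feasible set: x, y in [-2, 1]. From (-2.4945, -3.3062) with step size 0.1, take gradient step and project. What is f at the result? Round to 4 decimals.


Step 1: Compute gradient at (-2.4945, -3.3062).
grad_x = 2*4*-2.4945 - 11 = -30.956
grad_y = 2*4*-3.3062 - 8 = -34.4496
Step 2: Gradient step.
x_raw = -2.4945 - 0.1*-30.956 = 0.6011
y_raw = -3.3062 - 0.1*-34.4496 = 0.1388
Step 3: Project onto [-2, 1].
x_proj = clip(0.6011) = 0.6011
y_proj = clip(0.1388) = 0.1388
Step 4: Evaluate f.
f(0.6011, 0.1388) = -6.1999


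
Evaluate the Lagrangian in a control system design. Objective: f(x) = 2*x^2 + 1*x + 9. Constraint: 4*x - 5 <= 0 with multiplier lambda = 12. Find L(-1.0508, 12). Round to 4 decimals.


Step 1: Evaluate f(x).
f(-1.0508) = 2*(-1.0508)^2 + 1*(-1.0508) + 9 = 10.1576
Step 2: Evaluate g(x).
g(-1.0508) = 4*-1.0508 - 5 = -9.2032
Step 3: Compute Lagrangian.
L = 10.1576 + 12*-9.2032 = -100.2808


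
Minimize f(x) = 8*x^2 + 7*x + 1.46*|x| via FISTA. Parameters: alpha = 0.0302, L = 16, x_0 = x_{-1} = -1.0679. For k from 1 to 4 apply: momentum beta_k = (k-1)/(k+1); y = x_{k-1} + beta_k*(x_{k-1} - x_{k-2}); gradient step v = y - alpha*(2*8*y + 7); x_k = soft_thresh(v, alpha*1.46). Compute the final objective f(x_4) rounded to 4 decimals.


FISTA on f(x) = 8*x^2 + 7*x + 1.46*|x|
L = 16, alpha = 0.0302
Iteration 1: beta = 0.0, y = -1.0679 + 0.0*(-1.0679 + 1.0679) = -1.0679
  grad(y) = -10.0864, v = y - alpha*grad = -0.7633
  prox(v) = soft_thresh(-0.7633, 0.0441) = -0.7192
Iteration 2: beta = 0.3333, y = -0.7192 + 0.3333*(-0.7192 + 1.0679) = -0.603
  grad(y) = -2.6474, v = y - alpha*grad = -0.523
  prox(v) = soft_thresh(-0.523, 0.0441) = -0.4789
Iteration 3: beta = 0.5, y = -0.4789 + 0.5*(-0.4789 + 0.7192) = -0.3588
  grad(y) = 1.2595, v = y - alpha*grad = -0.3968
  prox(v) = soft_thresh(-0.3968, 0.0441) = -0.3527
Iteration 4: beta = 0.6, y = -0.3527 + 0.6*(-0.3527 + 0.4789) = -0.277
  grad(y) = 2.5678, v = y - alpha*grad = -0.3546
  prox(v) = soft_thresh(-0.3546, 0.0441) = -0.3105
f(x_4) = 8*(-0.3105)^2 + 7*(-0.3105) + 1.46*|-0.3105| = -0.9489


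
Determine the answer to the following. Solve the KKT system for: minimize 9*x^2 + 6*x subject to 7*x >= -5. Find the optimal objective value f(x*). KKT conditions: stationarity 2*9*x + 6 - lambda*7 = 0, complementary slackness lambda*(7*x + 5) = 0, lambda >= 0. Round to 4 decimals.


Step 1: Try lambda = 0 (constraint inactive).
Stationarity: 2*9*x + 6 = 0
x* = -6/(2*9) = -1/3 = -0.3333 (rounded; the exact value -1/3 is used below)
Check constraint: 7*-0.3333 = -2.3331 >= -5 -- satisfied.
Step 2: Compute optimal value.
f(x*) = 9*(-1/3)^2 + 6*(-1/3) = -1.0


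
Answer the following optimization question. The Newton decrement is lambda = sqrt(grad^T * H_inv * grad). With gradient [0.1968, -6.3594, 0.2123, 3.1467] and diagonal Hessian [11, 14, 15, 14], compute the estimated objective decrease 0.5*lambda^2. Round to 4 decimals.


Step 1: H is diagonal, so H^(-1) * g = [0.0179, -0.4542, 0.0142, 0.2248].
Step 2: g^T H^(-1) g = sum_i g_i^2 / H_ii
  = (0.1968)^2/11 + (-6.3594)^2/14 + (0.2123)^2/15 + (3.1467)^2/14
  = 0.0035 + 2.8887 + 0.003 + 0.7073 = 3.6025
Step 3: Objective decrease = 0.5 * g^T H^(-1) g = 1.8013


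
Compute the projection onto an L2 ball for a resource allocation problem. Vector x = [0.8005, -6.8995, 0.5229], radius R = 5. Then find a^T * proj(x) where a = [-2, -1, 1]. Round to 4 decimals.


Step 1: Compute ||x|| (intermediates to 6 decimals).
||x|| = sqrt(0.8005^2 + (-6.8995)^2 + 0.5229^2) = 6.965438
Step 2: Project.
Since ||x|| > R, scale = R/||x|| = 5/6.965438 = 0.71783, proj(x) = scale * x
proj(x) = [0.574623, -4.952668, 0.375353]
Step 3: Dot product.
a^T * proj(x) = -2*0.574623 - 1*(-4.952668) + 1*0.375353 = 4.1788


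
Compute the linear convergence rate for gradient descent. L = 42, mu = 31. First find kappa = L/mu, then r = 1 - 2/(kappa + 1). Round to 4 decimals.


Step 1: Compute the condition number.
kappa = L/mu = 42/31 = 1.3548
Step 2: Compute the convergence rate.
r = 1 - 2/(kappa + 1) = 1 - 2*mu/(L + mu) = (L - mu)/(L + mu) = 11/73 = 0.1507


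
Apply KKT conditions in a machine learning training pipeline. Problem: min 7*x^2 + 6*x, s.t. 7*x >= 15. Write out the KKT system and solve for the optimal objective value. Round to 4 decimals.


Step 1: Try lambda = 0 (constraint inactive).
x_unc = -6/(2*7) = -0.4286
Check: 7*-0.4286 = -3.0002 < 15 -- violated!
Step 2: Constraint must be active: 7*x = 15
x* = 15/7 = 2.1429 (rounded; the exact value 15/7 is used below)
lambda = (2*7*(15/7) + 6)/7 = 5.1429
Step 3: Compute optimal value.
f(x*) = 7*(15/7)^2 + 6*(15/7) = 45.0


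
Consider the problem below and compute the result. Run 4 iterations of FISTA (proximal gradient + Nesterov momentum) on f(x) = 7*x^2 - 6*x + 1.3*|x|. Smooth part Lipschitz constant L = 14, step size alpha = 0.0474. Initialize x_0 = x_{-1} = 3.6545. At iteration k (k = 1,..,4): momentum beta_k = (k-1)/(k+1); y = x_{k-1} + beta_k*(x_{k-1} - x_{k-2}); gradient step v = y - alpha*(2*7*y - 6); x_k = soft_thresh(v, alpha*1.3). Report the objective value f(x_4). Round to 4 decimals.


FISTA on f(x) = 7*x^2 - 6*x + 1.3*|x|
L = 14, alpha = 0.0474
Iteration 1: beta = 0.0, y = 3.6545 + 0.0*(3.6545 - 3.6545) = 3.6545
  grad(y) = 45.163, v = y - alpha*grad = 1.5138
  prox(v) = soft_thresh(1.5138, 0.0616) = 1.4522
Iteration 2: beta = 0.3333, y = 1.4522 + 0.3333*(1.4522 - 3.6545) = 0.718
  grad(y) = 4.0525, v = y - alpha*grad = 0.5259
  prox(v) = soft_thresh(0.5259, 0.0616) = 0.4643
Iteration 3: beta = 0.5, y = 0.4643 + 0.5*(0.4643 - 1.4522) = -0.0296
  grad(y) = -6.4142, v = y - alpha*grad = 0.2744
  prox(v) = soft_thresh(0.2744, 0.0616) = 0.2128
Iteration 4: beta = 0.6, y = 0.2128 + 0.6*(0.2128 - 0.4643) = 0.0619
  grad(y) = -5.133, v = y - alpha*grad = 0.3052
  prox(v) = soft_thresh(0.3052, 0.0616) = 0.2436
f(x_4) = 7*0.2436^2 - 6*0.2436 + 1.3*|0.2436| = -0.7295


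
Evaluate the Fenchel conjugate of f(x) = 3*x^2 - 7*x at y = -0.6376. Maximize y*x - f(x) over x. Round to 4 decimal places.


f*(y) = sup_x {y*x - a*x^2 - b*x} = sup_x {(y-b)*x - a*x^2}
FOC: (y - b) - 2a*x = 0 => x* = (y - b)/(2a)
x* = (-0.6376 + 7)/(2*3) = 1.0604
f*(-0.6376) = (y-b)^2/(4a) = (-0.6376 + 7)^2/(4*3)
= 40.4801/12 = 3.3733


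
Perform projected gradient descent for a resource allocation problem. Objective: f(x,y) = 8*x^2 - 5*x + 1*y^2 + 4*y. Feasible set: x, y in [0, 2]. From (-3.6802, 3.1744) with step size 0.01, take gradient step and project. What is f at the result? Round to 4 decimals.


Step 1: Compute gradient at (-3.6802, 3.1744).
grad_x = 2*8*-3.6802 - 5 = -63.8832
grad_y = 2*1*3.1744 + 4 = 10.3488
Step 2: Gradient step.
x_raw = -3.6802 - 0.01*-63.8832 = -3.0414
y_raw = 3.1744 - 0.01*10.3488 = 3.0709
Step 3: Project onto [0, 2].
x_proj = clip(-3.0414) = 0.0
y_proj = clip(3.0709) = 2.0
Step 4: Evaluate f.
f(0.0, 2.0) = 12.0


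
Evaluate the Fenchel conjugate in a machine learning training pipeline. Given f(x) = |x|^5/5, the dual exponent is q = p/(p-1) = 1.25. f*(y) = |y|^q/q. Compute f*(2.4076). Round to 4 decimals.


The conjugate exponent q satisfies 1/p + 1/q = 1.
p = 5, so q = 5/(5 - 1) = 1.25
|y|^q = 2.4076^1.25 = 2.999
f*(2.4076) = 2.999 / 1.25 = 2.3992


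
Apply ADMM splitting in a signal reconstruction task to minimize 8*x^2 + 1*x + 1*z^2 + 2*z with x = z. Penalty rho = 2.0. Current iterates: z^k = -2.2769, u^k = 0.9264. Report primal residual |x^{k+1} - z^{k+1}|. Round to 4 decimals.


ADMM iteration with rho = 2.0, z^k = -2.2769, u^k = 0.9264
Step 1: x-update.
Minimize 8*x^2 + 1*x + (2.0/2)*(x + 2.2769 + 0.9264)^2
FOC: (2*8 + 2.0)*x = -1 + 2.0*(-2.2769 - 0.9264)
x^{k+1} = -0.4115
Step 2: z-update.
Minimize 1*z^2 + 2*z + (2.0/2)*(-0.4115 - z + 0.9264)^2
FOC: (2*1 + 2.0)*z = -2 + 2.0*(-0.4115 + 0.9264)
z^{k+1} = -0.2425
Step 3: u-update.
u^{k+1} = 0.9264 - 0.4115 + 0.2425 = 0.7575
Step 4: Primal residual = |-0.4115 + 0.2425| = 0.1689


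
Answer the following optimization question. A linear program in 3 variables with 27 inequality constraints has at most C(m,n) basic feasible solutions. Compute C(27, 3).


Each vertex corresponds to some choice of n active constraints out of m, so the number of vertices is at most C(m, n) = m! / (n!(m-n)!).
m = 27, n = 3
Numerator: 27 * 26 * 25
Denominator: 3! = 6
C(27, 3) = 2925


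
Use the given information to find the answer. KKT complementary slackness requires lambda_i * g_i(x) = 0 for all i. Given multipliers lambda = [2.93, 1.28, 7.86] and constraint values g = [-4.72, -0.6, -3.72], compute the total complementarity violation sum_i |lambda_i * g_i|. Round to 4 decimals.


KKT complementary slackness check:
lambda_1 * g_1 = 2.93 * -4.72 = -13.8296
lambda_2 * g_2 = 1.28 * -0.6 = -0.768
lambda_3 * g_3 = 7.86 * -3.72 = -29.2392
Total violation = 13.8296 + 0.768 + 29.2392 = 43.8368


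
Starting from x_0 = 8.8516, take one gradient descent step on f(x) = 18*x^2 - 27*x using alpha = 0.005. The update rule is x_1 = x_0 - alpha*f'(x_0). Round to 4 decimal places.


We compute the gradient at x_0 and apply the update.
f'(x) = 36*x - 27
f'(8.8516) = 36*8.8516 - 27 = 291.6576
x_1 = 8.8516 - 0.005*291.6576 = 7.3933


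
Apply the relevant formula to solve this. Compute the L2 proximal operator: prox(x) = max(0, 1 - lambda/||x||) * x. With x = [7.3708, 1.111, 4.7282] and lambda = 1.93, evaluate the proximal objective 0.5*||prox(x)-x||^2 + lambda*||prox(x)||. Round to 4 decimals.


Step 1: Compute ||x||.
||x|| = 8.8272
Step 2: Compute scaling factor.
scale = max(0, 1 - 1.93/8.8272) = 0.7814
Step 3: prox(x) = [5.7592, 0.8681, 3.6944]
||prox(x)|| = 6.8972
Step 4: Proximal objective.
0.5*||prox-x||^2 = 1.8625
lambda*||prox|| = 13.3116
Total = 15.174


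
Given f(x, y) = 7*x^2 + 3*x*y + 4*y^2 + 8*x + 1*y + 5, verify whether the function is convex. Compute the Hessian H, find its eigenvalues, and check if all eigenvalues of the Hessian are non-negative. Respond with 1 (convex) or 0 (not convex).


The Hessian of f(x,y) = 7*x^2 + 3*x*y + 4*y^2 + 8*x + 1*y + 5 is:
H = [[14, 3], [3, 8]]
Trace = 14 + 8 = 22
Determinant = 14*8 - (3)^2 = 103
Discriminant = (22)^2 - 4*103 = 72.0
Eigenvalues: lambda_1 = 6.7574, lambda_2 = 15.2426
The function is convex.

1


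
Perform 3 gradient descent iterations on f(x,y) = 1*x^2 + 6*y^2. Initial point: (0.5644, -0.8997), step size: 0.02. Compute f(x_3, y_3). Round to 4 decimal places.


Gradient descent on f(x,y) = 1*x^2 + 6*y^2.
Starting point: (0.5644, -0.8997), alpha = 0.02
Step 1: grad_x = 2*1*0.5644 = 1.1288, grad_y = 2*6*-0.8997 = -10.7964
  x_1 = 0.5644 - 0.02*1.1288 = 0.5418
  y_1 = -0.8997 - 0.02*-10.7964 = -0.6838
Step 2: grad_x = 2*1*0.5418 = 1.0836, grad_y = 2*6*-0.6838 = -8.2053
  x_2 = 0.5418 - 0.02*1.0836 = 0.5202
  y_2 = -0.6838 - 0.02*-8.2053 = -0.5197
Step 3: grad_x = 2*1*0.5202 = 1.0403, grad_y = 2*6*-0.5197 = -6.236
  x_3 = 0.5202 - 0.02*1.0403 = 0.4993
  y_3 = -0.5197 - 0.02*-6.236 = -0.3949
f(0.4993, -0.3949) = 1*0.4993^2 + 6*(-0.3949)^2 = 1.1852


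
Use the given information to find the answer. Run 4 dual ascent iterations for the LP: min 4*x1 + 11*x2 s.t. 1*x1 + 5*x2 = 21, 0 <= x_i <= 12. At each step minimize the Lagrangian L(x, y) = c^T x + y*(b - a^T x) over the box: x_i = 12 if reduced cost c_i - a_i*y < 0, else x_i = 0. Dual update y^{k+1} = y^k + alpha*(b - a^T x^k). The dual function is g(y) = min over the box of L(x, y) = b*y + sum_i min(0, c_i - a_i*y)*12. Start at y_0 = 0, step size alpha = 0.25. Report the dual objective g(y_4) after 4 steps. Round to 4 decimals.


Dual ascent for LP: min 4*x1 + 11*x2, 1*x1 + 5*x2 = 21, 0 <= x_i <= 12
Step 1: y^k = 0.0, reduced costs: (4.0, 11.0)
  x^k = (0.0, 0.0), subgradient = b - a^T x = 21.0
  y^{k+1} = 0.0 + 0.25*21.0 = 5.25
Step 2: y^k = 5.25, reduced costs: (-1.25, -15.25)
  x^k = (12.0, 12.0), subgradient = b - a^T x = -51.0
  y^{k+1} = 5.25 + 0.25*-51.0 = -7.5
Step 3: y^k = -7.5, reduced costs: (11.5, 48.5)
  x^k = (0.0, 0.0), subgradient = b - a^T x = 21.0
  y^{k+1} = -7.5 + 0.25*21.0 = -2.25
Step 4: y^k = -2.25, reduced costs: (6.25, 22.25)
  x^k = (0.0, 0.0), subgradient = b - a^T x = 21.0
  y^{k+1} = -2.25 + 0.25*21.0 = 3.0
Dual objective at y_4 = 3.0: reduced costs (1.0, -4.0), box minimizer x = (0.0, 12.0)
g(y_4) = b*y + (c1 - a1*y)*x1 + (c2 - a2*y)*x2 = 21*3.0 + 1.0*0.0 + (-4.0)*12.0 = 63.0 + 0.0 - 48.0 = 15.0


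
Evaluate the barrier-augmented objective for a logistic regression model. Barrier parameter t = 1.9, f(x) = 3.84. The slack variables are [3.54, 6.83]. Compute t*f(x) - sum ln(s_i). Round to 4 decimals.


Step 1: Compute log-barrier.
ln values: [1.2641, 1.9213]
phi = -(1.2641 + 1.9213) = -3.1855
Step 2: Compute augmented objective.
t*f(x) = 1.9*3.84 = 7.296
Total = 7.296 - 3.1855 = 4.1105


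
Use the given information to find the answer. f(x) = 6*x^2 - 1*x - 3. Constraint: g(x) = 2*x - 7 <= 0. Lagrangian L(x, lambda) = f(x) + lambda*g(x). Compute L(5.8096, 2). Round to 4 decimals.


Step 1: Evaluate f(x).
f(5.8096) = 6*5.8096^2 - 1*5.8096 - 3 = 193.6991
Step 2: Evaluate g(x).
g(5.8096) = 2*5.8096 - 7 = 4.6192
Step 3: Compute Lagrangian.
L = 193.6991 + 2*4.6192 = 202.9375


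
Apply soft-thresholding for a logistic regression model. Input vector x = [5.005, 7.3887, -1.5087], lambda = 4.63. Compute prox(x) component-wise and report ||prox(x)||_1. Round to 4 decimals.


Soft-thresholding with lambda = 4.63:
prox(5.005) = sign(5.005)*max(|5.005| - 4.63, 0) = 0.375
prox(7.3887) = sign(7.3887)*max(|7.3887| - 4.63, 0) = 2.7587
prox(-1.5087) = sign(-1.5087)*max(|-1.5087| - 4.63, 0) = 0.0
prox(x) = [0.375, 2.7587, 0.0]
||prox(x)||_1 = 0.375 + 2.7587 + 0.0 = 3.1337


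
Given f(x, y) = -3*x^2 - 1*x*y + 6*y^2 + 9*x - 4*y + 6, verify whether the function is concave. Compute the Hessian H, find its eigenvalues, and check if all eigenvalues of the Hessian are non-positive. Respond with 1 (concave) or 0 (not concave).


The Hessian of f(x,y) = -3*x^2 - 1*x*y + 6*y^2 + 9*x - 4*y + 6 is:
H = [[-6, -1], [-1, 12]]
Trace = -6 + 12 = 6
Determinant = -6*12 - (-1)^2 = -73
Discriminant = (6)^2 - 4*-73 = 328.0
Eigenvalues: lambda_1 = -6.0554, lambda_2 = 12.0554
The function is not concave.

0


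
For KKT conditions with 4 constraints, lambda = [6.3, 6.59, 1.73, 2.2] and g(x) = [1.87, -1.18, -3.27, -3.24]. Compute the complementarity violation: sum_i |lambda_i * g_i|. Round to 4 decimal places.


KKT complementary slackness check:
lambda_1 * g_1 = 6.3 * 1.87 = 11.781
lambda_2 * g_2 = 6.59 * -1.18 = -7.7762
lambda_3 * g_3 = 1.73 * -3.27 = -5.6571
lambda_4 * g_4 = 2.2 * -3.24 = -7.128
Total violation = 11.781 + 7.7762 + 5.6571 + 7.128 = 32.3423


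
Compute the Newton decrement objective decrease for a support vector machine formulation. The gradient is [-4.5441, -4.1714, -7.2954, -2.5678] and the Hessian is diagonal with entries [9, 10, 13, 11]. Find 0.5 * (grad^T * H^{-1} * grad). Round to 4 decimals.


Step 1: H is diagonal, so H^(-1) * g = [-0.5049, -0.4171, -0.5612, -0.2334].
Step 2: g^T H^(-1) g = sum_i g_i^2 / H_ii
  = (-4.5441)^2/9 + (-4.1714)^2/10 + (-7.2954)^2/13 + (-2.5678)^2/11
  = 2.2943 + 1.7401 + 4.0941 + 0.5994 = 8.7279
Step 3: Objective decrease = 0.5 * g^T H^(-1) g = 4.3639


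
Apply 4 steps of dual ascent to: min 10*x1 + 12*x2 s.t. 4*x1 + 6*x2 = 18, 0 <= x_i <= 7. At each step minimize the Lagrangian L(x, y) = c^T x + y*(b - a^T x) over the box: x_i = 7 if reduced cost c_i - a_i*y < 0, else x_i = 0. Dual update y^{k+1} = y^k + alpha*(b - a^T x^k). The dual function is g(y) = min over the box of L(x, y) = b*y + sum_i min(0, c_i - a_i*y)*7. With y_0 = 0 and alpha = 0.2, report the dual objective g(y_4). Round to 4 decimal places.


Dual ascent for LP: min 10*x1 + 12*x2, 4*x1 + 6*x2 = 18, 0 <= x_i <= 7
Step 1: y^k = 0.0, reduced costs: (10.0, 12.0)
  x^k = (0.0, 0.0), subgradient = b - a^T x = 18.0
  y^{k+1} = 0.0 + 0.2*18.0 = 3.6
Step 2: y^k = 3.6, reduced costs: (-4.4, -9.6)
  x^k = (7.0, 7.0), subgradient = b - a^T x = -52.0
  y^{k+1} = 3.6 + 0.2*-52.0 = -6.8
Step 3: y^k = -6.8, reduced costs: (37.2, 52.8)
  x^k = (0.0, 0.0), subgradient = b - a^T x = 18.0
  y^{k+1} = -6.8 + 0.2*18.0 = -3.2
Step 4: y^k = -3.2, reduced costs: (22.8, 31.2)
  x^k = (0.0, 0.0), subgradient = b - a^T x = 18.0
  y^{k+1} = -3.2 + 0.2*18.0 = 0.4
Dual objective at y_4 = 0.4: reduced costs (8.4, 9.6), box minimizer x = (0.0, 0.0)
g(y_4) = b*y + (c1 - a1*y)*x1 + (c2 - a2*y)*x2 = 18*0.4 + 8.4*0.0 + 9.6*0.0 = 7.2 + 0.0 + 0.0 = 7.2


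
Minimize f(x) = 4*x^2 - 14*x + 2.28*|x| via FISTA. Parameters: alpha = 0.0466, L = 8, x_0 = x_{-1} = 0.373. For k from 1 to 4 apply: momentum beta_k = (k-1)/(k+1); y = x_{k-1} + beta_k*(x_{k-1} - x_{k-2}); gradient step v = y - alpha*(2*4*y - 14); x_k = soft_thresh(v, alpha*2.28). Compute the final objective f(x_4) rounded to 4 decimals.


FISTA on f(x) = 4*x^2 - 14*x + 2.28*|x|
L = 8, alpha = 0.0466
Iteration 1: beta = 0.0, y = 0.373 + 0.0*(0.373 - 0.373) = 0.373
  grad(y) = -11.016, v = y - alpha*grad = 0.8863
  prox(v) = soft_thresh(0.8863, 0.1062) = 0.7801
Iteration 2: beta = 0.3333, y = 0.7801 + 0.3333*(0.7801 - 0.373) = 0.9158
  grad(y) = -6.6736, v = y - alpha*grad = 1.2268
  prox(v) = soft_thresh(1.2268, 0.1062) = 1.1205
Iteration 3: beta = 0.5, y = 1.1205 + 0.5*(1.1205 - 0.7801) = 1.2908
  grad(y) = -3.6739, v = y - alpha*grad = 1.462
  prox(v) = soft_thresh(1.462, 0.1062) = 1.3557
Iteration 4: beta = 0.6, y = 1.3557 + 0.6*(1.3557 - 1.1205) = 1.4968
  grad(y) = -2.0254, v = y - alpha*grad = 1.5912
  prox(v) = soft_thresh(1.5912, 0.1062) = 1.485
f(x_4) = 4*1.485^2 - 14*1.485 + 2.28*|1.485| = -8.5833


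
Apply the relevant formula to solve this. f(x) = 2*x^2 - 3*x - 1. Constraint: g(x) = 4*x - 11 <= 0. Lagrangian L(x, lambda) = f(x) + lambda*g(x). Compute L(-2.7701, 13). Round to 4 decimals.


Step 1: Evaluate f(x).
f(-2.7701) = 2*(-2.7701)^2 - 3*(-2.7701) - 1 = 22.6572
Step 2: Evaluate g(x).
g(-2.7701) = 4*-2.7701 - 11 = -22.0804
Step 3: Compute Lagrangian.
L = 22.6572 + 13*-22.0804 = -264.388


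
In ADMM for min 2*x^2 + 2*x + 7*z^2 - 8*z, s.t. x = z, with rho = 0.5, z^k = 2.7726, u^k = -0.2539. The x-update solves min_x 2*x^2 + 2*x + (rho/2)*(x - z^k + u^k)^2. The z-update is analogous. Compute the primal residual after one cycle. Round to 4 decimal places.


ADMM iteration with rho = 0.5, z^k = 2.7726, u^k = -0.2539
Step 1: x-update.
Minimize 2*x^2 + 2*x + (0.5/2)*(x - 2.7726 - 0.2539)^2
FOC: (2*2 + 0.5)*x = -2 + 0.5*(2.7726 + 0.2539)
x^{k+1} = -0.1082
Step 2: z-update.
Minimize 7*z^2 - 8*z + (0.5/2)*(-0.1082 - z - 0.2539)^2
FOC: (2*7 + 0.5)*z = 8 + 0.5*(-0.1082 - 0.2539)
z^{k+1} = 0.5392
Step 3: u-update.
u^{k+1} = -0.2539 - 0.1082 - 0.5392 = -0.9013
Step 4: Primal residual = |-0.1082 - 0.5392| = 0.6474


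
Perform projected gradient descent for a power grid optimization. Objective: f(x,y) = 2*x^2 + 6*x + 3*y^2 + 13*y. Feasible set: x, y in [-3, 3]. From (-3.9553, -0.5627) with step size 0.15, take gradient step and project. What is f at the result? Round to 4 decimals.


Step 1: Compute gradient at (-3.9553, -0.5627).
grad_x = 2*2*-3.9553 + 6 = -9.8212
grad_y = 2*3*-0.5627 + 13 = 9.6238
Step 2: Gradient step.
x_raw = -3.9553 - 0.15*-9.8212 = -2.4821
y_raw = -0.5627 - 0.15*9.6238 = -2.0063
Step 3: Project onto [-3, 3].
x_proj = clip(-2.4821) = -2.4821
y_proj = clip(-2.0063) = -2.0063
Step 4: Evaluate f.
f(-2.4821, -2.0063) = -16.577


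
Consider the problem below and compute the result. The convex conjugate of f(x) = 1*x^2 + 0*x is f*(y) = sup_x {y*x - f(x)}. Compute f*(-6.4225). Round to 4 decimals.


f*(y) = sup_x {y*x - a*x^2 - b*x} = sup_x {(y-b)*x - a*x^2}
FOC: (y - b) - 2a*x = 0 => x* = (y - b)/(2a)
x* = (-6.4225 - 0)/(2*1) = -3.2113
f*(-6.4225) = (y-b)^2/(4a) = (-6.4225 - 0)^2/(4*1)
= 41.2485/4 = 10.3121


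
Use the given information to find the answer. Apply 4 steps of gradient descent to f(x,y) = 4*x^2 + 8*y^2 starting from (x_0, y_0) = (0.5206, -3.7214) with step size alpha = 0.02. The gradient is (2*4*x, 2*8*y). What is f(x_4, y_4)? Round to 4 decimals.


Gradient descent on f(x,y) = 4*x^2 + 8*y^2.
Starting point: (0.5206, -3.7214), alpha = 0.02
Step 1: grad_x = 2*4*0.5206 = 4.1648, grad_y = 2*8*-3.7214 = -59.5424
  x_1 = 0.5206 - 0.02*4.1648 = 0.4373
  y_1 = -3.7214 - 0.02*-59.5424 = -2.5306
Step 2: grad_x = 2*4*0.4373 = 3.4984, grad_y = 2*8*-2.5306 = -40.4888
  x_2 = 0.4373 - 0.02*3.4984 = 0.3673
  y_2 = -2.5306 - 0.02*-40.4888 = -1.7208
Step 3: grad_x = 2*4*0.3673 = 2.9387, grad_y = 2*8*-1.7208 = -27.5324
  x_3 = 0.3673 - 0.02*2.9387 = 0.3086
  y_3 = -1.7208 - 0.02*-27.5324 = -1.1701
Step 4: grad_x = 2*4*0.3086 = 2.4685, grad_y = 2*8*-1.1701 = -18.722
  x_4 = 0.3086 - 0.02*2.4685 = 0.2592
  y_4 = -1.1701 - 0.02*-18.722 = -0.7957
f(0.2592, -0.7957) = 4*0.2592^2 + 8*(-0.7957)^2 = 5.3337


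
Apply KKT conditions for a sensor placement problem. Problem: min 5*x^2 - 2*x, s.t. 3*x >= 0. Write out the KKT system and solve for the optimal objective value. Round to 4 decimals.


Step 1: Try lambda = 0 (constraint inactive).
Stationarity: 2*5*x - 2 = 0
x* = 2/(2*5) = 0.2
Check constraint: 3*0.2 = 0.6 >= 0 -- satisfied.
Step 2: Compute optimal value.
f(x*) = 5*0.2^2 - 2*0.2 = -0.2


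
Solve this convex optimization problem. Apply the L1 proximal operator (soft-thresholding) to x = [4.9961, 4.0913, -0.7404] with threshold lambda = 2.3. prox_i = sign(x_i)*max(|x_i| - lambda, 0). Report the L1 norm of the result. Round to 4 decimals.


Soft-thresholding with lambda = 2.3:
prox(4.9961) = sign(4.9961)*max(|4.9961| - 2.3, 0) = 2.6961
prox(4.0913) = sign(4.0913)*max(|4.0913| - 2.3, 0) = 1.7913
prox(-0.7404) = sign(-0.7404)*max(|-0.7404| - 2.3, 0) = 0.0
prox(x) = [2.6961, 1.7913, 0.0]
||prox(x)||_1 = 2.6961 + 1.7913 + 0.0 = 4.4874


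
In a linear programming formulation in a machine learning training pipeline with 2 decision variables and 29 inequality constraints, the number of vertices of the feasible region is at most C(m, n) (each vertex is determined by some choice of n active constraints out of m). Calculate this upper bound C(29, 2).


Each vertex corresponds to some choice of n active constraints out of m, so the number of vertices is at most C(m, n) = m! / (n!(m-n)!).
m = 29, n = 2
Numerator: 29 * 28
Denominator: 2! = 2
C(29, 2) = 406


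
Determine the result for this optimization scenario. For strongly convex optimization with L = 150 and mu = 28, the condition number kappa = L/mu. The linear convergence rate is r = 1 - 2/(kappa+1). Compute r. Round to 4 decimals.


Step 1: Compute the condition number.
kappa = L/mu = 150/28 = 5.3571
Step 2: Compute the convergence rate.
r = 1 - 2/(kappa + 1) = 1 - 2*mu/(L + mu) = (L - mu)/(L + mu) = 122/178 = 0.6854


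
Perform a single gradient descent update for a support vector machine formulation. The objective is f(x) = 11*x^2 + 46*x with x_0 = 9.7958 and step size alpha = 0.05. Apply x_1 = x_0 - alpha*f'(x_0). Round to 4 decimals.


We compute the gradient at x_0 and apply the update.
f'(x) = 22*x + 46
f'(9.7958) = 22*9.7958 + 46 = 261.5076
x_1 = 9.7958 - 0.05*261.5076 = -3.2796


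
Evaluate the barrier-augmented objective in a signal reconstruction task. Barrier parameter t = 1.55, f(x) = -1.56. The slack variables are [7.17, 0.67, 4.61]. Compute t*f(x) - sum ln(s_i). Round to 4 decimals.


Step 1: Compute log-barrier.
ln values: [1.9699, -0.4005, 1.5282]
phi = -(1.9699 - 0.4005 + 1.5282) = -3.0977
Step 2: Compute augmented objective.
t*f(x) = 1.55*-1.56 = -2.418
Total = -2.418 - 3.0977 = -5.5157


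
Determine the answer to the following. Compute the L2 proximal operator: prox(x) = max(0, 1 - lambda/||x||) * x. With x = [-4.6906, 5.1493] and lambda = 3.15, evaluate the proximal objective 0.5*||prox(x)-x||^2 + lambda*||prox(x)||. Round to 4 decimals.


Step 1: Compute ||x||.
||x|| = 6.9654
Step 2: Compute scaling factor.
scale = max(0, 1 - 3.15/6.9654) = 0.5478
Step 3: prox(x) = [-2.5693, 2.8206]
||prox(x)|| = 3.8154
Step 4: Proximal objective.
0.5*||prox-x||^2 = 4.9613
lambda*||prox|| = 12.0185
Total = 16.9798


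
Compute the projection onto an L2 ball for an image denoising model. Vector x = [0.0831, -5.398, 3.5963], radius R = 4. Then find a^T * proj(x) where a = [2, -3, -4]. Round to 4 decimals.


Step 1: Compute ||x|| (intermediates to 6 decimals).
||x|| = sqrt(0.0831^2 + (-5.398)^2 + 3.5963^2) = 6.486808
Step 2: Project.
Since ||x|| > R, scale = R/||x|| = 4/6.486808 = 0.616636, proj(x) = scale * x
proj(x) = [0.051242, -3.328601, 2.217608]
Step 3: Dot product.
a^T * proj(x) = 2*0.051242 - 3*(-3.328601) - 4*2.217608 = 1.2179


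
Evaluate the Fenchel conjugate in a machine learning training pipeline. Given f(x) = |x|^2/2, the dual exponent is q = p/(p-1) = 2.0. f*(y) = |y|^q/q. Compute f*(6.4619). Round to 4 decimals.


The conjugate exponent q satisfies 1/p + 1/q = 1.
p = 2, so q = 2/(2 - 1) = 2.0
|y|^q = 6.4619^2.0 = 41.7562
f*(6.4619) = 41.7562 / 2.0 = 20.8781


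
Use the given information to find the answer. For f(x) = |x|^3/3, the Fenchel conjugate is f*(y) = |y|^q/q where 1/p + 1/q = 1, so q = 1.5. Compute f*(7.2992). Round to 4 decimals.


The conjugate exponent q satisfies 1/p + 1/q = 1.
p = 3, so q = 3/(3 - 1) = 1.5
|y|^q = 7.2992^1.5 = 19.7203
f*(7.2992) = 19.7203 / 1.5 = 13.1468


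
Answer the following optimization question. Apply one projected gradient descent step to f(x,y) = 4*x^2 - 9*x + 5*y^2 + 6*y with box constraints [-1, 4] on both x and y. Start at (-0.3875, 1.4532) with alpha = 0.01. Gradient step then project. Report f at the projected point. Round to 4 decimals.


Step 1: Compute gradient at (-0.3875, 1.4532).
grad_x = 2*4*-0.3875 - 9 = -12.1
grad_y = 2*5*1.4532 + 6 = 20.532
Step 2: Gradient step.
x_raw = -0.3875 - 0.01*-12.1 = -0.2665
y_raw = 1.4532 - 0.01*20.532 = 1.2479
Step 3: Project onto [-1, 4].
x_proj = clip(-0.2665) = -0.2665
y_proj = clip(1.2479) = 1.2479
Step 4: Evaluate f.
f(-0.2665, 1.2479) = 17.9559


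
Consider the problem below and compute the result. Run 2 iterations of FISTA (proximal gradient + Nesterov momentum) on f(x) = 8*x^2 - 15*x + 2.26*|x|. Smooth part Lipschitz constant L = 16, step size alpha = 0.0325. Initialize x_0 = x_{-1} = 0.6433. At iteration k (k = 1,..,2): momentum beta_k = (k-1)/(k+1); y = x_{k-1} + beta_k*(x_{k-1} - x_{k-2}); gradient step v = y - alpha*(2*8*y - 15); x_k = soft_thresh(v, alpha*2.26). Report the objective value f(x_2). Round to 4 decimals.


FISTA on f(x) = 8*x^2 - 15*x + 2.26*|x|
L = 16, alpha = 0.0325
Iteration 1: beta = 0.0, y = 0.6433 + 0.0*(0.6433 - 0.6433) = 0.6433
  grad(y) = -4.7072, v = y - alpha*grad = 0.7963
  prox(v) = soft_thresh(0.7963, 0.0735) = 0.7228
Iteration 2: beta = 0.3333, y = 0.7228 + 0.3333*(0.7228 - 0.6433) = 0.7493
  grad(y) = -3.0105, v = y - alpha*grad = 0.8472
  prox(v) = soft_thresh(0.8472, 0.0735) = 0.7737
f(x_2) = 8*0.7737^2 - 15*0.7737 + 2.26*|0.7737| = -5.0681


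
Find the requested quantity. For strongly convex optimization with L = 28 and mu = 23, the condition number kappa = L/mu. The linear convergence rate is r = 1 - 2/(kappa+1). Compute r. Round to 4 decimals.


Step 1: Compute the condition number.
kappa = L/mu = 28/23 = 1.2174
Step 2: Compute the convergence rate.
r = 1 - 2/(kappa + 1) = 1 - 2*mu/(L + mu) = (L - mu)/(L + mu) = 5/51 = 0.098


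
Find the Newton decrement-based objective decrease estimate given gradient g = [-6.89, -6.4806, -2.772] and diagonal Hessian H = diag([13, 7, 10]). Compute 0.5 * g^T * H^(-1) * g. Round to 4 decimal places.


Step 1: H is diagonal, so H^(-1) * g = [-0.53, -0.9258, -0.2772].
Step 2: g^T H^(-1) g = sum_i g_i^2 / H_ii
  = (-6.89)^2/13 + (-6.4806)^2/7 + (-2.772)^2/10
  = 3.6517 + 5.9997 + 0.7684 = 10.4198
Step 3: Objective decrease = 0.5 * g^T H^(-1) g = 5.2099


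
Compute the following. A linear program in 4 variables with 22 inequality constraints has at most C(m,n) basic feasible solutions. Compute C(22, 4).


Each vertex corresponds to some choice of n active constraints out of m, so the number of vertices is at most C(m, n) = m! / (n!(m-n)!).
m = 22, n = 4
Numerator: 22 * 21 * 20 * 19
Denominator: 4! = 24
C(22, 4) = 7315


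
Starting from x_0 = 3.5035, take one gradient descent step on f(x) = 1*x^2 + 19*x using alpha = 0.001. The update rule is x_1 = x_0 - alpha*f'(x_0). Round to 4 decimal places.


We compute the gradient at x_0 and apply the update.
f'(x) = 2*x + 19
f'(3.5035) = 2*3.5035 + 19 = 26.007
x_1 = 3.5035 - 0.001*26.007 = 3.4775


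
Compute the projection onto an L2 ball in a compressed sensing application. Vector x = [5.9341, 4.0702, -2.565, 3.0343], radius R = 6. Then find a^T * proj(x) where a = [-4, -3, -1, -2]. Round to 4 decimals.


Step 1: Compute ||x|| (intermediates to 6 decimals).
||x|| = sqrt(5.9341^2 + 4.0702^2 + (-2.565)^2 + 3.0343^2) = 8.219871
Step 2: Project.
Since ||x|| > R, scale = R/||x|| = 6/8.219871 = 0.729938, proj(x) = scale * x
proj(x) = [4.331525, 2.970994, -1.872291, 2.214851]
Step 3: Dot product.
a^T * proj(x) = -4*4.331525 - 3*2.970994 - 1*(-1.872291) - 2*2.214851 = -28.7965


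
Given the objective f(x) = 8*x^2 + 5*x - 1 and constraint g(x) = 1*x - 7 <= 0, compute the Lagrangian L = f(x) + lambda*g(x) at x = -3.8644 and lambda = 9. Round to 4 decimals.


Step 1: Evaluate f(x).
f(-3.8644) = 8*(-3.8644)^2 + 5*(-3.8644) - 1 = 99.1467
Step 2: Evaluate g(x).
g(-3.8644) = 1*-3.8644 - 7 = -10.8644
Step 3: Compute Lagrangian.
L = 99.1467 + 9*-10.8644 = 1.3671


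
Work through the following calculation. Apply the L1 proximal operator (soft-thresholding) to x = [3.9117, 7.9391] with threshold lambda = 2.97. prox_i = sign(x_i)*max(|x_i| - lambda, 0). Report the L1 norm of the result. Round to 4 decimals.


Soft-thresholding with lambda = 2.97:
prox(3.9117) = sign(3.9117)*max(|3.9117| - 2.97, 0) = 0.9417
prox(7.9391) = sign(7.9391)*max(|7.9391| - 2.97, 0) = 4.9691
prox(x) = [0.9417, 4.9691]
||prox(x)||_1 = 0.9417 + 4.9691 = 5.9108


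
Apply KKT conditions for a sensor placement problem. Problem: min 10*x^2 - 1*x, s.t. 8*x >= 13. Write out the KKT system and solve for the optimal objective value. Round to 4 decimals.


Step 1: Try lambda = 0 (constraint inactive).
x_unc = 1/(2*10) = 0.05
Check: 8*0.05 = 0.4 < 13 -- violated!
Step 2: Constraint must be active: 8*x = 13
x* = 13/8 = 1.625
lambda = (2*10*1.625 - 1)/8 = 3.9375
Step 3: Compute optimal value.
f(x*) = 10*1.625^2 - 1*1.625 = 24.7813


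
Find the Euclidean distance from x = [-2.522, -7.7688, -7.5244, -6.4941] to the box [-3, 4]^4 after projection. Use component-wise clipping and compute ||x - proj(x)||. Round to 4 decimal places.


Project each component onto [-3, 4].
clip(-2.522) = -2.522, clip(-7.7688) = -3.0, clip(-7.5244) = -3.0, clip(-6.4941) = -3.0
Projection = [-2.522, -3.0, -3.0, -3.0]
Squared diffs: [0.0, 22.7415, 20.4702, 12.2087]
Distance = sqrt(55.4204) = 7.4445


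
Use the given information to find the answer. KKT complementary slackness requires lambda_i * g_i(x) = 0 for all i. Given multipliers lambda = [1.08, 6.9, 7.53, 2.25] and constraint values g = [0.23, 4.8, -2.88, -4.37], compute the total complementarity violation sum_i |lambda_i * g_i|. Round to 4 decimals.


KKT complementary slackness check:
lambda_1 * g_1 = 1.08 * 0.23 = 0.2484
lambda_2 * g_2 = 6.9 * 4.8 = 33.12
lambda_3 * g_3 = 7.53 * -2.88 = -21.6864
lambda_4 * g_4 = 2.25 * -4.37 = -9.8325
Total violation = 0.2484 + 33.12 + 21.6864 + 9.8325 = 64.8873


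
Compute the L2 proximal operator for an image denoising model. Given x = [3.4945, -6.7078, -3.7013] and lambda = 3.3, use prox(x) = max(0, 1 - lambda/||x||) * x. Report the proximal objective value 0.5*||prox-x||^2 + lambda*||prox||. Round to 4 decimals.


Step 1: Compute ||x||.
||x|| = 8.4206
Step 2: Compute scaling factor.
scale = max(0, 1 - 3.3/8.4206) = 0.6081
Step 3: prox(x) = [2.125, -4.079, -2.2508]
||prox(x)|| = 5.1206
Step 4: Proximal objective.
0.5*||prox-x||^2 = 5.445
lambda*||prox|| = 16.898
Total = 22.3428


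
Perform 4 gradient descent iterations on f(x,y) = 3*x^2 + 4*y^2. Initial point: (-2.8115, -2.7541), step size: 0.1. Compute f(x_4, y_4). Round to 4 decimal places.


Gradient descent on f(x,y) = 3*x^2 + 4*y^2.
Starting point: (-2.8115, -2.7541), alpha = 0.1
Step 1: grad_x = 2*3*-2.8115 = -16.869, grad_y = 2*4*-2.7541 = -22.0328
  x_1 = -2.8115 - 0.1*-16.869 = -1.1246
  y_1 = -2.7541 - 0.1*-22.0328 = -0.5508
Step 2: grad_x = 2*3*-1.1246 = -6.7476, grad_y = 2*4*-0.5508 = -4.4066
  x_2 = -1.1246 - 0.1*-6.7476 = -0.4498
  y_2 = -0.5508 - 0.1*-4.4066 = -0.1102
Step 3: grad_x = 2*3*-0.4498 = -2.699, grad_y = 2*4*-0.1102 = -0.8813
  x_3 = -0.4498 - 0.1*-2.699 = -0.1799
  y_3 = -0.1102 - 0.1*-0.8813 = -0.022
Step 4: grad_x = 2*3*-0.1799 = -1.0796, grad_y = 2*4*-0.022 = -0.1763
  x_4 = -0.1799 - 0.1*-1.0796 = -0.072
  y_4 = -0.022 - 0.1*-0.1763 = -0.0044
f(-0.072, -0.0044) = 3*(-0.072)^2 + 4*(-0.0044)^2 = 0.0156


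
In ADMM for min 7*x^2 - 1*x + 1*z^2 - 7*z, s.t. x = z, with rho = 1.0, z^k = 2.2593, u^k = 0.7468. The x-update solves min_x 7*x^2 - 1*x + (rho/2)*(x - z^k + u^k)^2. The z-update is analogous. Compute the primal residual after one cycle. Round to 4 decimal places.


ADMM iteration with rho = 1.0, z^k = 2.2593, u^k = 0.7468
Step 1: x-update.
Minimize 7*x^2 - 1*x + (1.0/2)*(x - 2.2593 + 0.7468)^2
FOC: (2*7 + 1.0)*x = 1 + 1.0*(2.2593 - 0.7468)
x^{k+1} = 0.1675
Step 2: z-update.
Minimize 1*z^2 - 7*z + (1.0/2)*(0.1675 - z + 0.7468)^2
FOC: (2*1 + 1.0)*z = 7 + 1.0*(0.1675 + 0.7468)
z^{k+1} = 2.6381
Step 3: u-update.
u^{k+1} = 0.7468 + 0.1675 - 2.6381 = -1.7238
Step 4: Primal residual = |0.1675 - 2.6381| = 2.4706


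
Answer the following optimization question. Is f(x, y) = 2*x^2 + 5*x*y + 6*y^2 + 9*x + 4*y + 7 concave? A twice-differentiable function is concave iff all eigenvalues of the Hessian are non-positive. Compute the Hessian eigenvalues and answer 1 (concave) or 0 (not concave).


The Hessian of f(x,y) = 2*x^2 + 5*x*y + 6*y^2 + 9*x + 4*y + 7 is:
H = [[4, 5], [5, 12]]
Trace = 4 + 12 = 16
Determinant = 4*12 - (5)^2 = 23
Discriminant = (16)^2 - 4*23 = 164.0
Eigenvalues: lambda_1 = 1.5969, lambda_2 = 14.4031
The function is not concave.

0


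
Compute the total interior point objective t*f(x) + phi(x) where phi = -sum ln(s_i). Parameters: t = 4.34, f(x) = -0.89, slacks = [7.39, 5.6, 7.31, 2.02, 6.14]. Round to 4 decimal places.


Step 1: Compute log-barrier.
ln values: [2.0001, 1.7228, 1.9892, 0.7031, 1.8148]
phi = -(2.0001 + 1.7228 + 1.9892 + 0.7031 + 1.8148) = -8.2301
Step 2: Compute augmented objective.
t*f(x) = 4.34*-0.89 = -3.8626
Total = -3.8626 - 8.2301 = -12.0927


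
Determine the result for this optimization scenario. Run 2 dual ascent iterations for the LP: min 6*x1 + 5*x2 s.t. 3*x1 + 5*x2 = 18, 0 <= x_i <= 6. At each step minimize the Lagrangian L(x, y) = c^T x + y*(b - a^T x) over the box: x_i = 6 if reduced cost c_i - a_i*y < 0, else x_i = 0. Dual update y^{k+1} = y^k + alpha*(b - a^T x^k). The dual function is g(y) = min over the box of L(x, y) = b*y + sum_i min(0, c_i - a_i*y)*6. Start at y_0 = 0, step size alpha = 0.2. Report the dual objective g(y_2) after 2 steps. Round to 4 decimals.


Dual ascent for LP: min 6*x1 + 5*x2, 3*x1 + 5*x2 = 18, 0 <= x_i <= 6
Step 1: y^k = 0.0, reduced costs: (6.0, 5.0)
  x^k = (0.0, 0.0), subgradient = b - a^T x = 18.0
  y^{k+1} = 0.0 + 0.2*18.0 = 3.6
Step 2: y^k = 3.6, reduced costs: (-4.8, -13.0)
  x^k = (6.0, 6.0), subgradient = b - a^T x = -30.0
  y^{k+1} = 3.6 + 0.2*-30.0 = -2.4
Dual objective at y_2 = -2.4: reduced costs (13.2, 17.0), box minimizer x = (0.0, 0.0)
g(y_2) = b*y + (c1 - a1*y)*x1 + (c2 - a2*y)*x2 = 18*(-2.4) + 13.2*0.0 + 17.0*0.0 = -43.2 + 0.0 + 0.0 = -43.2


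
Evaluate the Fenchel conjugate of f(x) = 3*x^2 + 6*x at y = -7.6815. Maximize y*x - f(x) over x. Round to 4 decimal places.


f*(y) = sup_x {y*x - a*x^2 - b*x} = sup_x {(y-b)*x - a*x^2}
FOC: (y - b) - 2a*x = 0 => x* = (y - b)/(2a)
x* = (-7.6815 - 6)/(2*3) = -2.2803
f*(-7.6815) = (y-b)^2/(4a) = (-7.6815 - 6)^2/(4*3)
= 187.1834/12 = 15.5986


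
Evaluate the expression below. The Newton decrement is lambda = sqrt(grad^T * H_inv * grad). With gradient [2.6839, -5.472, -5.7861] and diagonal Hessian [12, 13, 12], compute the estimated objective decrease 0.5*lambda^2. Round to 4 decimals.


Step 1: H is diagonal, so H^(-1) * g = [0.2237, -0.4209, -0.4822].
Step 2: g^T H^(-1) g = sum_i g_i^2 / H_ii
  = (2.6839)^2/12 + (-5.472)^2/13 + (-5.7861)^2/12
  = 0.6003 + 2.3033 + 2.7899 = 5.6935
Step 3: Objective decrease = 0.5 * g^T H^(-1) g = 2.8467


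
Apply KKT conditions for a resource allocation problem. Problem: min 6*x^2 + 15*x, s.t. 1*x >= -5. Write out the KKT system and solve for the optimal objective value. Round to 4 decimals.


Step 1: Try lambda = 0 (constraint inactive).
Stationarity: 2*6*x + 15 = 0
x* = -15/(2*6) = -1.25
Check constraint: 1*-1.25 = -1.25 >= -5 -- satisfied.
Step 2: Compute optimal value.
f(x*) = 6*(-1.25)^2 + 15*(-1.25) = -9.375


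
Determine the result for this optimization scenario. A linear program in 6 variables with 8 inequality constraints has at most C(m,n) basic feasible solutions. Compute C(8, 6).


Each vertex corresponds to some choice of n active constraints out of m, so the number of vertices is at most C(m, n) = m! / (n!(m-n)!).
m = 8, n = 6
Numerator: 8 * 7 * 6 * 5 * 4 * 3
Denominator: 6! = 720
C(8, 6) = 28


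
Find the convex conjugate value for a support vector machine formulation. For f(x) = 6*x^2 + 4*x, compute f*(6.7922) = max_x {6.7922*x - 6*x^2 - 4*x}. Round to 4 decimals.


f*(y) = sup_x {y*x - a*x^2 - b*x} = sup_x {(y-b)*x - a*x^2}
FOC: (y - b) - 2a*x = 0 => x* = (y - b)/(2a)
x* = (6.7922 - 4)/(2*6) = 0.2327
f*(6.7922) = (y-b)^2/(4a) = (6.7922 - 4)^2/(4*6)
= 7.7964/24 = 0.3248


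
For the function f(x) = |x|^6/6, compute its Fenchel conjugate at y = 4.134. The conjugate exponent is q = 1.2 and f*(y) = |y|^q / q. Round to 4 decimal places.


The conjugate exponent q satisfies 1/p + 1/q = 1.
p = 6, so q = 6/(6 - 1) = 1.2
|y|^q = 4.134^1.2 = 5.4909
f*(4.134) = 5.4909 / 1.2 = 4.5758


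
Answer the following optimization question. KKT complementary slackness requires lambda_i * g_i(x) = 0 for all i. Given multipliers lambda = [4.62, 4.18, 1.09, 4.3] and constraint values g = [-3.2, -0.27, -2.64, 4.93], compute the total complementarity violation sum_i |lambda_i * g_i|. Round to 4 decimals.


KKT complementary slackness check:
lambda_1 * g_1 = 4.62 * -3.2 = -14.784
lambda_2 * g_2 = 4.18 * -0.27 = -1.1286
lambda_3 * g_3 = 1.09 * -2.64 = -2.8776
lambda_4 * g_4 = 4.3 * 4.93 = 21.199
Total violation = 14.784 + 1.1286 + 2.8776 + 21.199 = 39.9892


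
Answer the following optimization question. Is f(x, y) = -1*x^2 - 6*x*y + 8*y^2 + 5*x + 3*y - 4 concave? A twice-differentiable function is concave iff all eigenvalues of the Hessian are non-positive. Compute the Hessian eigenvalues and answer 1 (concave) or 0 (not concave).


The Hessian of f(x,y) = -1*x^2 - 6*x*y + 8*y^2 + 5*x + 3*y - 4 is:
H = [[-2, -6], [-6, 16]]
Trace = -2 + 16 = 14
Determinant = -2*16 - (-6)^2 = -68
Discriminant = (14)^2 - 4*-68 = 468.0
Eigenvalues: lambda_1 = -3.8167, lambda_2 = 17.8167
The function is not concave.

0


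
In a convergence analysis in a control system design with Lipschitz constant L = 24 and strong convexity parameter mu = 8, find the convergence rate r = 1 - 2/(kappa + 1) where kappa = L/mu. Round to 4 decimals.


Step 1: Compute the condition number.
kappa = L/mu = 24/8 = 3.0
Step 2: Compute the convergence rate.
r = 1 - 2/(kappa + 1) = 1 - 2*mu/(L + mu) = (L - mu)/(L + mu) = 16/32 = 0.5


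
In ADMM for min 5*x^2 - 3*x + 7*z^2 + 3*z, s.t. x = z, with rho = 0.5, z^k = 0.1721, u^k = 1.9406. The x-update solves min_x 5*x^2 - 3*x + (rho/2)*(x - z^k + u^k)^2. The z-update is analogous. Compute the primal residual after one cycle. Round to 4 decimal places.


ADMM iteration with rho = 0.5, z^k = 0.1721, u^k = 1.9406
Step 1: x-update.
Minimize 5*x^2 - 3*x + (0.5/2)*(x - 0.1721 + 1.9406)^2
FOC: (2*5 + 0.5)*x = 3 + 0.5*(0.1721 - 1.9406)
x^{k+1} = 0.2015
Step 2: z-update.
Minimize 7*z^2 + 3*z + (0.5/2)*(0.2015 - z + 1.9406)^2
FOC: (2*7 + 0.5)*z = -3 + 0.5*(0.2015 + 1.9406)
z^{k+1} = -0.133
Step 3: u-update.
u^{k+1} = 1.9406 + 0.2015 + 0.133 = 2.2751
Step 4: Primal residual = |0.2015 + 0.133| = 0.3345
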